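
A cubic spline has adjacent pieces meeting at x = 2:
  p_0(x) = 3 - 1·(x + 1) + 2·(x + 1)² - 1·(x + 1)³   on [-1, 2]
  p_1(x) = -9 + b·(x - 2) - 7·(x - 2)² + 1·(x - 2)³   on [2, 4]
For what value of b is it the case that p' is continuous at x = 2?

-16

p_0'(x) = -1 + 4·(x + 1) - 3·(x + 1)², so p_0'(2) = -16. On the right, p_1'(2) = b, so b = -16.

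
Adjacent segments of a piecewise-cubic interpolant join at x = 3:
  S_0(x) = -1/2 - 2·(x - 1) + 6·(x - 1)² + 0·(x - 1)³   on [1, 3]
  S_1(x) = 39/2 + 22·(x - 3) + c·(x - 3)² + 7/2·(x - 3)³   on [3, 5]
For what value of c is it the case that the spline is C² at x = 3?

S_0''(x) = 12 + 0·(x - 1), so S_0''(3) = 12. On the right, S_1''(3) = 2c, so c = 6.

6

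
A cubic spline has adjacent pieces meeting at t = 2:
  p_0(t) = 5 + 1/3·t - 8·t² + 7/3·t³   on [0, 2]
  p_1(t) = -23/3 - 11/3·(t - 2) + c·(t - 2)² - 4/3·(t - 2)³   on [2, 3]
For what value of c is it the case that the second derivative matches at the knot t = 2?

6

p_0''(t) = -16 + 14·t, so p_0''(2) = 12. On the right, p_1''(2) = 2c, so c = 6.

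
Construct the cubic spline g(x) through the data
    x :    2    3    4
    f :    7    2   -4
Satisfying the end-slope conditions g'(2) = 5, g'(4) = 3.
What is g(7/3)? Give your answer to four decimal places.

With M_i denoting the second derivative at x_i, h_i = 1, 1, and Δ_i = (y_(i+1) − y_i)/h_i = -5, -6:
  1·M_0 + 4·M_1 + 1·M_2 = 6(Δ_1 - Δ_0) = -6
Clamped end conditions give two more equations: 2h_0·M_0 + h_0·M_1 = 6(Δ_0 - g'(2)) = -60 and h_1·M_1 + 2h_1·M_2 = 6(g'(4) - Δ_1) = 54.
Forward elimination and back-substitution give M_0 = -59/2, M_1 = -1, M_2 = 55/2.
On [2, 3], g(x) = 7 + 5·(x - 2) - 59/4·(x - 2)² + 19/4·(x - 2)³.
With (x - 2) = 1/3: g(7/3) = 389/54.

7.2037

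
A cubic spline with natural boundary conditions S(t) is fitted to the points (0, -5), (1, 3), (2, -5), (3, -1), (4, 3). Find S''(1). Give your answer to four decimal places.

-30.8571

Put σ_i = S'' at the i-th knot. Here h = (1, 1, 1, 1) and Δ = (8, -8, 4, 4), so the interior equations h_(i-1)·σ_(i-1) + 2(h_(i-1)+h_i)·σ_i + h_i·σ_(i+1) = 6(Δ_i − Δ_(i-1)) read
  1·σ_0 + 4·σ_1 + 1·σ_2 = 6(Δ_1 - Δ_0) = -96
  1·σ_1 + 4·σ_2 + 1·σ_3 = 6(Δ_2 - Δ_1) = 72
  1·σ_2 + 4·σ_3 + 1·σ_4 = 6(Δ_3 - Δ_2) = 0
Natural end conditions: σ_0 = σ_4 = 0.
Solving: σ_0 = 0, σ_1 = -216/7, σ_2 = 192/7, σ_3 = -48/7, σ_4 = 0.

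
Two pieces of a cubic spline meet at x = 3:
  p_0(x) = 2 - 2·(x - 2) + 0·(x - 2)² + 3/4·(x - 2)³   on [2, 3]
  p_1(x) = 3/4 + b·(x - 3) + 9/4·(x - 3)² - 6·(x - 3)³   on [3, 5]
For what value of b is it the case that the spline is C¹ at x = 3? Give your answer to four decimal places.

0.2500

p_0'(x) = -2 + 0·(x - 2) + 9/4·(x - 2)², so p_0'(3) = 1/4. On the right, p_1'(3) = b, so b = 1/4.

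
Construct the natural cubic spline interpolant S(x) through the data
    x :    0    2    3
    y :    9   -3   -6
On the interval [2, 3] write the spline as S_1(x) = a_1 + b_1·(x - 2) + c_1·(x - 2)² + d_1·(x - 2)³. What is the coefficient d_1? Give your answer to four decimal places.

Write M_i for S''(x_i). With h_i = 2, 1 and divided differences Δ_i = -6, -3, the continuity of S' gives the tridiagonal system
  2·M_0 + 6·M_1 + 1·M_2 = 6(Δ_1 - Δ_0) = 18
Natural end conditions: M_0 = M_2 = 0.
Solving: M_0 = 0, M_1 = 3, M_2 = 0.
On [2, 3], with S_1(x) = a_1 + b_1·(x - 2) + c_1·(x - 2)² + d_1·(x - 2)³: c_1 = M_1/2 = 3/2, d_1 = (M_2 - M_1)/(6h_1) = -1/2, b_1 = Δ_1 - h_1(2M_1 + M_2)/6 = -4.

-0.5000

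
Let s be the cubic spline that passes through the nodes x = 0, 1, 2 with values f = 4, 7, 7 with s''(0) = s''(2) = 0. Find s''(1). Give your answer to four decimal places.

Put σ_i = s'' at the i-th knot. Here h = (1, 1) and Δ = (3, 0), so the interior equations h_(i-1)·σ_(i-1) + 2(h_(i-1)+h_i)·σ_i + h_i·σ_(i+1) = 6(Δ_i − Δ_(i-1)) read
  1·σ_0 + 4·σ_1 + 1·σ_2 = 6(Δ_1 - Δ_0) = -18
Natural end conditions: σ_0 = σ_2 = 0.
Hence σ_0 = 0, σ_1 = -9/2, σ_2 = 0.

-4.5000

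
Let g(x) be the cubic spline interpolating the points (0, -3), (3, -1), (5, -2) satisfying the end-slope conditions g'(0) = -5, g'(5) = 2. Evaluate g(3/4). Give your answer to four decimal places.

Let m_i = g''(x_i). Step sizes h_i = 3, 2; slopes of the chords Δ_i = (y_(i+1) - y_i)/h_i = 2/3, -1/2.
  3·m_0 + 10·m_1 + 2·m_2 = 6(Δ_1 - Δ_0) = -7
Clamped end conditions give two more equations: 2h_0·m_0 + h_0·m_1 = 6(Δ_0 - g'(0)) = 34 and h_1·m_1 + 2h_1·m_2 = 6(g'(5) - Δ_1) = 15.
Solving the tridiagonal system: m_0 = 233/30, m_1 = -21/5, m_2 = 117/20.
On [0, 3], g(x) = -3 - 5·x + 233/60·x² - 359/540·x³.
With x = 3/4: g(3/4) = -6203/1280.

-4.8461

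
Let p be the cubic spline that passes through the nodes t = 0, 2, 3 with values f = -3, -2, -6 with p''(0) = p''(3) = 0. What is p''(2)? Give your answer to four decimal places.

-4.5000

Put σ_i = p'' at the i-th knot. Here h = (2, 1) and Δ = (1/2, -4), so the interior equations h_(i-1)·σ_(i-1) + 2(h_(i-1)+h_i)·σ_i + h_i·σ_(i+1) = 6(Δ_i − Δ_(i-1)) read
  2·σ_0 + 6·σ_1 + 1·σ_2 = 6(Δ_1 - Δ_0) = -27
Natural end conditions: σ_0 = σ_2 = 0.
Forward elimination and back-substitution give σ_0 = 0, σ_1 = -9/2, σ_2 = 0.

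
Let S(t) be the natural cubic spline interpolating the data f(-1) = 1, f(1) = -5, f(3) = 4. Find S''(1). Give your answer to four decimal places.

Write m_i for S''(x_i). With h_i = 2, 2 and divided differences Δ_i = -3, 9/2, the continuity of S' gives the tridiagonal system
  2·m_0 + 8·m_1 + 2·m_2 = 6(Δ_1 - Δ_0) = 45
Natural end conditions: m_0 = m_2 = 0.
Hence m_0 = 0, m_1 = 45/8, m_2 = 0.

5.6250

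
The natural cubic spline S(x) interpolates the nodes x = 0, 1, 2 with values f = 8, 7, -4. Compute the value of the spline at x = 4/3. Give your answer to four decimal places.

With σ_i denoting the second derivative at x_i, h_i = 1, 1, and Δ_i = (y_(i+1) − y_i)/h_i = -1, -11:
  1·σ_0 + 4·σ_1 + 1·σ_2 = 6(Δ_1 - Δ_0) = -60
Natural end conditions: σ_0 = σ_2 = 0.
Solving: σ_0 = 0, σ_1 = -15, σ_2 = 0.
On [1, 2], S(x) = 7 - 6·(x - 1) - 15/2·(x - 1)² + 5/2·(x - 1)³.
With (x - 1) = 1/3: S(4/3) = 115/27.

4.2593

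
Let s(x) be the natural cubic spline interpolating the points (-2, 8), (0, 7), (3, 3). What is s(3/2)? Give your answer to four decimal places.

5.2813

Write M_i for s''(x_i). With h_i = 2, 3 and divided differences Δ_i = -1/2, -4/3, the continuity of s' gives the tridiagonal system
  2·M_0 + 10·M_1 + 3·M_2 = 6(Δ_1 - Δ_0) = -5
Natural end conditions: M_0 = M_2 = 0.
Solving the tridiagonal system: M_0 = 0, M_1 = -1/2, M_2 = 0.
On [0, 3], s(x) = 7 - 5/6·x - 1/4·x² + 1/36·x³.
With x = 3/2: s(3/2) = 169/32.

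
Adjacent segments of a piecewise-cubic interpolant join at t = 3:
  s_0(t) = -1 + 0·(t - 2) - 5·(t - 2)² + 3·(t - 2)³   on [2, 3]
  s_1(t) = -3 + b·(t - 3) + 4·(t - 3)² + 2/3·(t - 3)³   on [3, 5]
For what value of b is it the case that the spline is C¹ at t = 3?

s_0'(t) = 0 - 10·(t - 2) + 9·(t - 2)², so s_0'(3) = -1. On the right, s_1'(3) = b, so b = -1.

-1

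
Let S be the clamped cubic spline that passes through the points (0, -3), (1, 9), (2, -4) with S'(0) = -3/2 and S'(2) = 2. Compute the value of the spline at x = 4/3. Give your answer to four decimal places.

Write m_i for S''(x_i). With h_i = 1, 1 and divided differences Δ_i = 12, -13, the continuity of S' gives the tridiagonal system
  1·m_0 + 4·m_1 + 1·m_2 = 6(Δ_1 - Δ_0) = -150
Clamped end conditions give two more equations: 2h_0·m_0 + h_0·m_1 = 6(Δ_0 - S'(0)) = 81 and h_1·m_1 + 2h_1·m_2 = 6(S'(2) - Δ_1) = 90.
Solving: m_0 = 319/4, m_1 = -157/2, m_2 = 337/4.
On [1, 2], S(x) = 9 - 7/8·(x - 1) - 157/4·(x - 1)² + 217/8·(x - 1)³.
With (x - 1) = 1/3: S(4/3) = 289/54.

5.3519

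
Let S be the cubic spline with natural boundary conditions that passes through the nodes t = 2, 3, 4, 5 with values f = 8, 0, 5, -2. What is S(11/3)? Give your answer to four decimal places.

3.5753

Let σ_i = S''(x_i). Step sizes h_i = 1, 1, 1; slopes of the chords Δ_i = (y_(i+1) - y_i)/h_i = -8, 5, -7.
  1·σ_0 + 4·σ_1 + 1·σ_2 = 6(Δ_1 - Δ_0) = 78
  1·σ_1 + 4·σ_2 + 1·σ_3 = 6(Δ_2 - Δ_1) = -72
Natural end conditions: σ_0 = σ_3 = 0.
Forward elimination and back-substitution give σ_0 = 0, σ_1 = 128/5, σ_2 = -122/5, σ_3 = 0.
On [3, 4], S(t) = 0 + 8/15·(t - 3) + 64/5·(t - 3)² - 25/3·(t - 3)³.
With (t - 3) = 2/3: S(11/3) = 1448/405.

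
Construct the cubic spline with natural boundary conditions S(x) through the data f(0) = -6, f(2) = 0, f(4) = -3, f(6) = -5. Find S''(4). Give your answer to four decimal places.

1.3000

Write m_i for S''(x_i). With h_i = 2, 2, 2 and divided differences Δ_i = 3, -3/2, -1, the continuity of S' gives the tridiagonal system
  2·m_0 + 8·m_1 + 2·m_2 = 6(Δ_1 - Δ_0) = -27
  2·m_1 + 8·m_2 + 2·m_3 = 6(Δ_2 - Δ_1) = 3
Natural end conditions: m_0 = m_3 = 0.
Solving: m_0 = 0, m_1 = -37/10, m_2 = 13/10, m_3 = 0.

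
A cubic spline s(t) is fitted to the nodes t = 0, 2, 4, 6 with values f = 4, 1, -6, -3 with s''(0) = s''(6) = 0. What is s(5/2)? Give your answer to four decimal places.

-0.8688

With σ_i denoting the second derivative at x_i, h_i = 2, 2, 2, and Δ_i = (y_(i+1) − y_i)/h_i = -3/2, -7/2, 3/2:
  2·σ_0 + 8·σ_1 + 2·σ_2 = 6(Δ_1 - Δ_0) = -12
  2·σ_1 + 8·σ_2 + 2·σ_3 = 6(Δ_2 - Δ_1) = 30
Natural end conditions: σ_0 = σ_3 = 0.
Solving the tridiagonal system: σ_0 = 0, σ_1 = -13/5, σ_2 = 22/5, σ_3 = 0.
On [2, 4], s(t) = 1 - 97/30·(t - 2) - 13/10·(t - 2)² + 7/12·(t - 2)³.
With (t - 2) = 1/2: s(5/2) = -139/160.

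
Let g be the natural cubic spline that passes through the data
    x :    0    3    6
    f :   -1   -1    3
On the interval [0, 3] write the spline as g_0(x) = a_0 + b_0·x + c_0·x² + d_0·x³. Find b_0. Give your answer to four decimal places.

Put M_i = g'' at the i-th knot. Here h = (3, 3) and Δ = (0, 4/3), so the interior equations h_(i-1)·M_(i-1) + 2(h_(i-1)+h_i)·M_i + h_i·M_(i+1) = 6(Δ_i − Δ_(i-1)) read
  3·M_0 + 12·M_1 + 3·M_2 = 6(Δ_1 - Δ_0) = 8
Natural end conditions: M_0 = M_2 = 0.
Forward elimination and back-substitution give M_0 = 0, M_1 = 2/3, M_2 = 0.
On [0, 3], with g_0(x) = a_0 + b_0·x + c_0·x² + d_0·x³: c_0 = M_0/2 = 0, d_0 = (M_1 - M_0)/(6h_0) = 1/27, b_0 = Δ_0 - h_0(2M_0 + M_1)/6 = -1/3.

-0.3333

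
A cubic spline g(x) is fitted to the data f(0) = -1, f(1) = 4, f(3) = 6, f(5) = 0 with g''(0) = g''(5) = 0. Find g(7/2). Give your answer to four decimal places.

4.9773

Write σ_i for g''(x_i). With h_i = 1, 2, 2 and divided differences Δ_i = 5, 1, -3, the continuity of g' gives the tridiagonal system
  1·σ_0 + 6·σ_1 + 2·σ_2 = 6(Δ_1 - Δ_0) = -24
  2·σ_1 + 8·σ_2 + 2·σ_3 = 6(Δ_2 - Δ_1) = -24
Natural end conditions: σ_0 = σ_3 = 0.
Solving: σ_0 = 0, σ_1 = -36/11, σ_2 = -24/11, σ_3 = 0.
On [3, 5], g(x) = 6 - 17/11·(x - 3) - 12/11·(x - 3)² + 2/11·(x - 3)³.
With (x - 3) = 1/2: g(7/2) = 219/44.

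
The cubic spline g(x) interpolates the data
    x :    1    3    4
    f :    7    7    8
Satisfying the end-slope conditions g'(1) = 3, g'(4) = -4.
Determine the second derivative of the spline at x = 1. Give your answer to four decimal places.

-7.8333

With M_i denoting the second derivative at x_i, h_i = 2, 1, and Δ_i = (y_(i+1) − y_i)/h_i = 0, 1:
  2·M_0 + 6·M_1 + 1·M_2 = 6(Δ_1 - Δ_0) = 6
Clamped end conditions give two more equations: 2h_0·M_0 + h_0·M_1 = 6(Δ_0 - g'(1)) = -18 and h_1·M_1 + 2h_1·M_2 = 6(g'(4) - Δ_1) = -30.
Solving the tridiagonal system: M_0 = -47/6, M_1 = 20/3, M_2 = -55/3.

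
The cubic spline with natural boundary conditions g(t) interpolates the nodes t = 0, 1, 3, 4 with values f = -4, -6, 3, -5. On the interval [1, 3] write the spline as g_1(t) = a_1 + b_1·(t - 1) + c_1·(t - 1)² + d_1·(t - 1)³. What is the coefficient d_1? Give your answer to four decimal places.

-2.3750

Put σ_i = g'' at the i-th knot. Here h = (1, 2, 1) and Δ = (-2, 9/2, -8), so the interior equations h_(i-1)·σ_(i-1) + 2(h_(i-1)+h_i)·σ_i + h_i·σ_(i+1) = 6(Δ_i − Δ_(i-1)) read
  1·σ_0 + 6·σ_1 + 2·σ_2 = 6(Δ_1 - Δ_0) = 39
  2·σ_1 + 6·σ_2 + 1·σ_3 = 6(Δ_2 - Δ_1) = -75
Natural end conditions: σ_0 = σ_3 = 0.
Hence σ_0 = 0, σ_1 = 12, σ_2 = -33/2, σ_3 = 0.
On [1, 3], with g_1(t) = a_1 + b_1·(t - 1) + c_1·(t - 1)² + d_1·(t - 1)³: c_1 = σ_1/2 = 6, d_1 = (σ_2 - σ_1)/(6h_1) = -19/8, b_1 = Δ_1 - h_1(2σ_1 + σ_2)/6 = 2.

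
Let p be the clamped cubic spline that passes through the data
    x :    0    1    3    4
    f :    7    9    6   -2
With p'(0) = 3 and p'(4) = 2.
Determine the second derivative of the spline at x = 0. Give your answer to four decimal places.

-3.7429

Put m_i = p'' at the i-th knot. Here h = (1, 2, 1) and Δ = (2, -3/2, -8), so the interior equations h_(i-1)·m_(i-1) + 2(h_(i-1)+h_i)·m_i + h_i·m_(i+1) = 6(Δ_i − Δ_(i-1)) read
  1·m_0 + 6·m_1 + 2·m_2 = 6(Δ_1 - Δ_0) = -21
  2·m_1 + 6·m_2 + 1·m_3 = 6(Δ_2 - Δ_1) = -39
Clamped end conditions give two more equations: 2h_0·m_0 + h_0·m_1 = 6(Δ_0 - p'(0)) = -6 and h_2·m_2 + 2h_2·m_3 = 6(p'(4) - Δ_2) = 60.
Forward elimination and back-substitution give m_0 = -131/35, m_1 = 52/35, m_2 = -458/35, m_3 = 1279/35.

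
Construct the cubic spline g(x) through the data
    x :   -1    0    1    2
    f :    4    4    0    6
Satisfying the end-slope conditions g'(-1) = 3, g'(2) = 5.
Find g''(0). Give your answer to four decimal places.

-10.2667

With M_i denoting the second derivative at x_i, h_i = 1, 1, 1, and Δ_i = (y_(i+1) − y_i)/h_i = 0, -4, 6:
  1·M_0 + 4·M_1 + 1·M_2 = 6(Δ_1 - Δ_0) = -24
  1·M_1 + 4·M_2 + 1·M_3 = 6(Δ_2 - Δ_1) = 60
Clamped end conditions give two more equations: 2h_0·M_0 + h_0·M_1 = 6(Δ_0 - g'(-1)) = -18 and h_2·M_2 + 2h_2·M_3 = 6(g'(2) - Δ_2) = -6.
Solving: M_0 = -58/15, M_1 = -154/15, M_2 = 314/15, M_3 = -202/15.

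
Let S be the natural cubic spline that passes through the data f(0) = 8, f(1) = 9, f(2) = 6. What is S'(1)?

With σ_i denoting the second derivative at x_i, h_i = 1, 1, and Δ_i = (y_(i+1) − y_i)/h_i = 1, -3:
  1·σ_0 + 4·σ_1 + 1·σ_2 = 6(Δ_1 - Δ_0) = -24
Natural end conditions: σ_0 = σ_2 = 0.
Solving: σ_0 = 0, σ_1 = -6, σ_2 = 0.
On [1, 2], S'(t) = b_1 + 2c_1·(t - 1) + 3d_1·(t - 1)² with b_1 = Δ_1 - h_1(2σ_1 + σ_2)/6 = -1, c_1 = σ_1/2 = -3, d_1 = (σ_2 - σ_1)/(6h_1) = 1. So S'(1) = -1.

-1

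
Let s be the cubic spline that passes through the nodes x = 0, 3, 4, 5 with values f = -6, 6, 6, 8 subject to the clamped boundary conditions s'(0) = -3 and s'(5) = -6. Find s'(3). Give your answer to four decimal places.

0.8276

Let M_i = s''(x_i). Step sizes h_i = 3, 1, 1; slopes of the chords Δ_i = (y_(i+1) - y_i)/h_i = 4, 0, 2.
  3·M_0 + 8·M_1 + 1·M_2 = 6(Δ_1 - Δ_0) = -24
  1·M_1 + 4·M_2 + 1·M_3 = 6(Δ_2 - Δ_1) = 12
Clamped end conditions give two more equations: 2h_0·M_0 + h_0·M_1 = 6(Δ_0 - s'(0)) = 42 and h_2·M_2 + 2h_2·M_3 = 6(s'(5) - Δ_2) = -48.
Hence M_0 = 332/29, M_1 = -258/29, M_2 = 372/29, M_3 = -882/29.
On [3, 4], s'(x) = b_1 + 2c_1·(x - 3) + 3d_1·(x - 3)² with b_1 = Δ_1 - h_1(2M_1 + M_2)/6 = 24/29, c_1 = M_1/2 = -129/29, d_1 = (M_2 - M_1)/(6h_1) = 105/29. So s'(3) = 24/29.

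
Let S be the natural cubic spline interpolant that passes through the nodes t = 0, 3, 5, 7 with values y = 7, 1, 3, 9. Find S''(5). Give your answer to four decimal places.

With m_i denoting the second derivative at x_i, h_i = 3, 2, 2, and Δ_i = (y_(i+1) − y_i)/h_i = -2, 1, 3:
  3·m_0 + 10·m_1 + 2·m_2 = 6(Δ_1 - Δ_0) = 18
  2·m_1 + 8·m_2 + 2·m_3 = 6(Δ_2 - Δ_1) = 12
Natural end conditions: m_0 = m_3 = 0.
Hence m_0 = 0, m_1 = 30/19, m_2 = 21/19, m_3 = 0.

1.1053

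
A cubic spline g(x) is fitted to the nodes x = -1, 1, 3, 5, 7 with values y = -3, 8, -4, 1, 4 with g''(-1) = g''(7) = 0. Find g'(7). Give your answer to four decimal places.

Let σ_i = g''(x_i). Step sizes h_i = 2, 2, 2, 2; slopes of the chords Δ_i = (y_(i+1) - y_i)/h_i = 11/2, -6, 5/2, 3/2.
  2·σ_0 + 8·σ_1 + 2·σ_2 = 6(Δ_1 - Δ_0) = -69
  2·σ_1 + 8·σ_2 + 2·σ_3 = 6(Δ_2 - Δ_1) = 51
  2·σ_2 + 8·σ_3 + 2·σ_4 = 6(Δ_3 - Δ_2) = -6
Natural end conditions: σ_0 = σ_4 = 0.
Solving: σ_0 = 0, σ_1 = -1245/112, σ_2 = 279/28, σ_3 = -363/112, σ_4 = 0.
On [5, 7], g'(x) = b_3 + 2c_3·(x - 5) + 3d_3·(x - 5)² with b_3 = Δ_3 - h_3(2σ_3 + σ_4)/6 = 205/56, c_3 = σ_3/2 = -363/224, d_3 = (σ_4 - σ_3)/(6h_3) = 121/448. So g'(7) = 47/112.

0.4196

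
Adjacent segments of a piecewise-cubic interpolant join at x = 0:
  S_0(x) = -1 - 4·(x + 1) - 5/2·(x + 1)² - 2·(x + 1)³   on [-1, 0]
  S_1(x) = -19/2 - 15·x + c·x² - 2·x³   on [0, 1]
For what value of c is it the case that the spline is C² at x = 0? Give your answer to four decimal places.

-8.5000

S_0''(x) = -5 - 12·(x + 1), so S_0''(0) = -17. On the right, S_1''(0) = 2c, so c = -17/2.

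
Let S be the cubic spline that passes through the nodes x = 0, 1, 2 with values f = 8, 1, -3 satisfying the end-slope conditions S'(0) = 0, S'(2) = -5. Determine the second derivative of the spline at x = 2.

Put σ_i = S'' at the i-th knot. Here h = (1, 1) and Δ = (-7, -4), so the interior equations h_(i-1)·σ_(i-1) + 2(h_(i-1)+h_i)·σ_i + h_i·σ_(i+1) = 6(Δ_i − Δ_(i-1)) read
  1·σ_0 + 4·σ_1 + 1·σ_2 = 6(Δ_1 - Δ_0) = 18
Clamped end conditions give two more equations: 2h_0·σ_0 + h_0·σ_1 = 6(Δ_0 - S'(0)) = -42 and h_1·σ_1 + 2h_1·σ_2 = 6(S'(2) - Δ_1) = -6.
Hence σ_0 = -28, σ_1 = 14, σ_2 = -10.

-10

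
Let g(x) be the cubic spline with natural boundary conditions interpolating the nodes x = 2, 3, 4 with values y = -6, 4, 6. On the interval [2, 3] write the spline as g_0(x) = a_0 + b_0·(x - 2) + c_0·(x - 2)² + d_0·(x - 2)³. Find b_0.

With m_i denoting the second derivative at x_i, h_i = 1, 1, and Δ_i = (y_(i+1) − y_i)/h_i = 10, 2:
  1·m_0 + 4·m_1 + 1·m_2 = 6(Δ_1 - Δ_0) = -48
Natural end conditions: m_0 = m_2 = 0.
Solving the tridiagonal system: m_0 = 0, m_1 = -12, m_2 = 0.
On [2, 3], with g_0(x) = a_0 + b_0·(x - 2) + c_0·(x - 2)² + d_0·(x - 2)³: c_0 = m_0/2 = 0, d_0 = (m_1 - m_0)/(6h_0) = -2, b_0 = Δ_0 - h_0(2m_0 + m_1)/6 = 12.

12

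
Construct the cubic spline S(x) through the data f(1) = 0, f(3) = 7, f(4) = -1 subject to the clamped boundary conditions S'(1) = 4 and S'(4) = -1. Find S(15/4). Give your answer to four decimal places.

0.0820

Put m_i = S'' at the i-th knot. Here h = (2, 1) and Δ = (7/2, -8), so the interior equations h_(i-1)·m_(i-1) + 2(h_(i-1)+h_i)·m_i + h_i·m_(i+1) = 6(Δ_i − Δ_(i-1)) read
  2·m_0 + 6·m_1 + 1·m_2 = 6(Δ_1 - Δ_0) = -69
Clamped end conditions give two more equations: 2h_0·m_0 + h_0·m_1 = 6(Δ_0 - S'(1)) = -3 and h_1·m_1 + 2h_1·m_2 = 6(S'(4) - Δ_1) = 42.
Hence m_0 = 109/12, m_1 = -59/3, m_2 = 185/6.
On [3, 4], S(x) = 7 - 79/12·(x - 3) - 59/6·(x - 3)² + 101/12·(x - 3)³.
With (x - 3) = 3/4: S(15/4) = 21/256.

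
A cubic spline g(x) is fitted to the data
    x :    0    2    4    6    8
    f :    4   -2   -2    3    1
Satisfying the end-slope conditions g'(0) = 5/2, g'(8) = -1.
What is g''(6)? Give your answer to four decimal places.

With M_i denoting the second derivative at x_i, h_i = 2, 2, 2, 2, and Δ_i = (y_(i+1) − y_i)/h_i = -3, 0, 5/2, -1:
  2·M_0 + 8·M_1 + 2·M_2 = 6(Δ_1 - Δ_0) = 18
  2·M_1 + 8·M_2 + 2·M_3 = 6(Δ_2 - Δ_1) = 15
  2·M_2 + 8·M_3 + 2·M_4 = 6(Δ_3 - Δ_2) = -21
Clamped end conditions give two more equations: 2h_0·M_0 + h_0·M_1 = 6(Δ_0 - g'(0)) = -33 and h_3·M_3 + 2h_3·M_4 = 6(g'(8) - Δ_3) = 0.
Hence M_0 = -587/56, M_1 = 125/28, M_2 = 13/8, M_3 = -97/28, M_4 = 97/56.

-3.4643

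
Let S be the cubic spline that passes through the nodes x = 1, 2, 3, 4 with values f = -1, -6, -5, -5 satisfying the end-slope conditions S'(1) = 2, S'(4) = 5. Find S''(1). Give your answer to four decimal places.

-30.8000

Let m_i = S''(x_i). Step sizes h_i = 1, 1, 1; slopes of the chords Δ_i = (y_(i+1) - y_i)/h_i = -5, 1, 0.
  1·m_0 + 4·m_1 + 1·m_2 = 6(Δ_1 - Δ_0) = 36
  1·m_1 + 4·m_2 + 1·m_3 = 6(Δ_2 - Δ_1) = -6
Clamped end conditions give two more equations: 2h_0·m_0 + h_0·m_1 = 6(Δ_0 - S'(1)) = -42 and h_2·m_2 + 2h_2·m_3 = 6(S'(4) - Δ_2) = 30.
Hence m_0 = -154/5, m_1 = 98/5, m_2 = -58/5, m_3 = 104/5.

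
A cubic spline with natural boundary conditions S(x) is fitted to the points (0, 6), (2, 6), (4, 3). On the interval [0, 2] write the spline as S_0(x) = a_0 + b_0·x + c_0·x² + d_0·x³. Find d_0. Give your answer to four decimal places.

With m_i denoting the second derivative at x_i, h_i = 2, 2, and Δ_i = (y_(i+1) − y_i)/h_i = 0, -3/2:
  2·m_0 + 8·m_1 + 2·m_2 = 6(Δ_1 - Δ_0) = -9
Natural end conditions: m_0 = m_2 = 0.
Solving: m_0 = 0, m_1 = -9/8, m_2 = 0.
On [0, 2], with S_0(x) = a_0 + b_0·x + c_0·x² + d_0·x³: c_0 = m_0/2 = 0, d_0 = (m_1 - m_0)/(6h_0) = -3/32, b_0 = Δ_0 - h_0(2m_0 + m_1)/6 = 3/8.

-0.0938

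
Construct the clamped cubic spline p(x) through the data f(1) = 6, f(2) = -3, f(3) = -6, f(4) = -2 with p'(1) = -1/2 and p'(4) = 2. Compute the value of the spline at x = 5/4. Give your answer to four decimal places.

4.9703

Write M_i for p''(x_i). With h_i = 1, 1, 1 and divided differences Δ_i = -9, -3, 4, the continuity of p' gives the tridiagonal system
  1·M_0 + 4·M_1 + 1·M_2 = 6(Δ_1 - Δ_0) = 36
  1·M_1 + 4·M_2 + 1·M_3 = 6(Δ_2 - Δ_1) = 42
Clamped end conditions give two more equations: 2h_0·M_0 + h_0·M_1 = 6(Δ_0 - p'(1)) = -51 and h_2·M_2 + 2h_2·M_3 = 6(p'(4) - Δ_2) = -12.
Solving: M_0 = -494/15, M_1 = 223/15, M_2 = 142/15, M_3 = -161/15.
On [1, 2], p(x) = 6 - 1/2·(x - 1) - 247/15·(x - 1)² + 239/30·(x - 1)³.
With (x - 1) = 1/4: p(5/4) = 3181/640.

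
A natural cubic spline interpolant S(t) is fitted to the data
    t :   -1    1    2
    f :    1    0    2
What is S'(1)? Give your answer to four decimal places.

1.1667

With M_i denoting the second derivative at x_i, h_i = 2, 1, and Δ_i = (y_(i+1) − y_i)/h_i = -1/2, 2:
  2·M_0 + 6·M_1 + 1·M_2 = 6(Δ_1 - Δ_0) = 15
Natural end conditions: M_0 = M_2 = 0.
Forward elimination and back-substitution give M_0 = 0, M_1 = 5/2, M_2 = 0.
On [1, 2], S'(t) = b_1 + 2c_1·(t - 1) + 3d_1·(t - 1)² with b_1 = Δ_1 - h_1(2M_1 + M_2)/6 = 7/6, c_1 = M_1/2 = 5/4, d_1 = (M_2 - M_1)/(6h_1) = -5/12. So S'(1) = 7/6.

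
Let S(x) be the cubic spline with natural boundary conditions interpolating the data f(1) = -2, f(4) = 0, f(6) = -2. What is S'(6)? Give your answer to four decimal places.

-1.3333

Let m_i = S''(x_i). Step sizes h_i = 3, 2; slopes of the chords Δ_i = (y_(i+1) - y_i)/h_i = 2/3, -1.
  3·m_0 + 10·m_1 + 2·m_2 = 6(Δ_1 - Δ_0) = -10
Natural end conditions: m_0 = m_2 = 0.
Hence m_0 = 0, m_1 = -1, m_2 = 0.
On [4, 6], S'(x) = b_1 + 2c_1·(x - 4) + 3d_1·(x - 4)² with b_1 = Δ_1 - h_1(2m_1 + m_2)/6 = -1/3, c_1 = m_1/2 = -1/2, d_1 = (m_2 - m_1)/(6h_1) = 1/12. So S'(6) = -4/3.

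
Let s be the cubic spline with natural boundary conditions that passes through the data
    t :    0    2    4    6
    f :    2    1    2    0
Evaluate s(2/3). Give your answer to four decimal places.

Let m_i = s''(x_i). Step sizes h_i = 2, 2, 2; slopes of the chords Δ_i = (y_(i+1) - y_i)/h_i = -1/2, 1/2, -1.
  2·m_0 + 8·m_1 + 2·m_2 = 6(Δ_1 - Δ_0) = 6
  2·m_1 + 8·m_2 + 2·m_3 = 6(Δ_2 - Δ_1) = -9
Natural end conditions: m_0 = m_3 = 0.
Forward elimination and back-substitution give m_0 = 0, m_1 = 11/10, m_2 = -7/5, m_3 = 0.
On [0, 2], s(t) = 2 - 13/15·t + 0·t² + 11/120·t³.
With t = 2/3: s(2/3) = 587/405.

1.4494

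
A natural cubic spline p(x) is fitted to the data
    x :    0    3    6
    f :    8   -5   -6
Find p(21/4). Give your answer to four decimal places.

-6.4531

Write m_i for p''(x_i). With h_i = 3, 3 and divided differences Δ_i = -13/3, -1/3, the continuity of p' gives the tridiagonal system
  3·m_0 + 12·m_1 + 3·m_2 = 6(Δ_1 - Δ_0) = 24
Natural end conditions: m_0 = m_2 = 0.
Solving the tridiagonal system: m_0 = 0, m_1 = 2, m_2 = 0.
On [3, 6], p(x) = -5 - 7/3·(x - 3) + 1·(x - 3)² - 1/9·(x - 3)³.
With (x - 3) = 9/4: p(21/4) = -413/64.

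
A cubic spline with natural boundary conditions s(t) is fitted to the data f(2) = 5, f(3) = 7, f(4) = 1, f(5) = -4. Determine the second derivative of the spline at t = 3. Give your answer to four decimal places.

Write m_i for s''(x_i). With h_i = 1, 1, 1 and divided differences Δ_i = 2, -6, -5, the continuity of s' gives the tridiagonal system
  1·m_0 + 4·m_1 + 1·m_2 = 6(Δ_1 - Δ_0) = -48
  1·m_1 + 4·m_2 + 1·m_3 = 6(Δ_2 - Δ_1) = 6
Natural end conditions: m_0 = m_3 = 0.
Forward elimination and back-substitution give m_0 = 0, m_1 = -66/5, m_2 = 24/5, m_3 = 0.

-13.2000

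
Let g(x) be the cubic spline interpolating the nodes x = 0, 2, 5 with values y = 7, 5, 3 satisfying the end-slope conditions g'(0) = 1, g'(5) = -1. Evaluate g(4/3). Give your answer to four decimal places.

Let σ_i = g''(x_i). Step sizes h_i = 2, 3; slopes of the chords Δ_i = (y_(i+1) - y_i)/h_i = -1, -2/3.
  2·σ_0 + 10·σ_1 + 3·σ_2 = 6(Δ_1 - Δ_0) = 2
Clamped end conditions give two more equations: 2h_0·σ_0 + h_0·σ_1 = 6(Δ_0 - g'(0)) = -12 and h_1·σ_1 + 2h_1·σ_2 = 6(g'(5) - Δ_1) = -2.
Solving the tridiagonal system: σ_0 = -18/5, σ_1 = 6/5, σ_2 = -14/15.
On [0, 2], g(x) = 7 + 1·x - 9/5·x² + 2/5·x³.
With x = 4/3: g(4/3) = 821/135.

6.0815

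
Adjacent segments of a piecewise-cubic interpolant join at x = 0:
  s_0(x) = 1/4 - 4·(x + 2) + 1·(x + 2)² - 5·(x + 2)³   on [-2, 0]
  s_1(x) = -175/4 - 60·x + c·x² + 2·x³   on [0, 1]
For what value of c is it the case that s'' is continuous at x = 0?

-29

s_0''(x) = 2 - 30·(x + 2), so s_0''(0) = -58. On the right, s_1''(0) = 2c, so c = -29.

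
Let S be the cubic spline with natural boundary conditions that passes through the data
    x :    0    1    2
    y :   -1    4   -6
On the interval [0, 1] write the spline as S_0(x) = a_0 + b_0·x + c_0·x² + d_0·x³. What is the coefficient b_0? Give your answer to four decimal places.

Let σ_i = S''(x_i). Step sizes h_i = 1, 1; slopes of the chords Δ_i = (y_(i+1) - y_i)/h_i = 5, -10.
  1·σ_0 + 4·σ_1 + 1·σ_2 = 6(Δ_1 - Δ_0) = -90
Natural end conditions: σ_0 = σ_2 = 0.
Solving the tridiagonal system: σ_0 = 0, σ_1 = -45/2, σ_2 = 0.
On [0, 1], with S_0(x) = a_0 + b_0·x + c_0·x² + d_0·x³: c_0 = σ_0/2 = 0, d_0 = (σ_1 - σ_0)/(6h_0) = -15/4, b_0 = Δ_0 - h_0(2σ_0 + σ_1)/6 = 35/4.

8.7500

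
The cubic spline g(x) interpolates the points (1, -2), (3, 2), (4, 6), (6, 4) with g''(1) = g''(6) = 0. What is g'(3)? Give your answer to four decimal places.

With M_i denoting the second derivative at x_i, h_i = 2, 1, 2, and Δ_i = (y_(i+1) − y_i)/h_i = 2, 4, -1:
  2·M_0 + 6·M_1 + 1·M_2 = 6(Δ_1 - Δ_0) = 12
  1·M_1 + 6·M_2 + 2·M_3 = 6(Δ_2 - Δ_1) = -30
Natural end conditions: M_0 = M_3 = 0.
Solving: M_0 = 0, M_1 = 102/35, M_2 = -192/35, M_3 = 0.
On [3, 4], g'(x) = b_1 + 2c_1·(x - 3) + 3d_1·(x - 3)² with b_1 = Δ_1 - h_1(2M_1 + M_2)/6 = 138/35, c_1 = M_1/2 = 51/35, d_1 = (M_2 - M_1)/(6h_1) = -7/5. So g'(3) = 138/35.

3.9429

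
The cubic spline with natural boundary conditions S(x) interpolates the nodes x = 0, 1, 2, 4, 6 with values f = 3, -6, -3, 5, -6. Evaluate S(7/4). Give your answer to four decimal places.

-4.4724

Write M_i for S''(x_i). With h_i = 1, 1, 2, 2 and divided differences Δ_i = -9, 3, 4, -11/2, the continuity of S' gives the tridiagonal system
  1·M_0 + 4·M_1 + 1·M_2 = 6(Δ_1 - Δ_0) = 72
  1·M_1 + 6·M_2 + 2·M_3 = 6(Δ_2 - Δ_1) = 6
  2·M_2 + 8·M_3 + 2·M_4 = 6(Δ_3 - Δ_2) = -57
Natural end conditions: M_0 = M_4 = 0.
Forward elimination and back-substitution give M_0 = 0, M_1 = 501/28, M_2 = 3/7, M_3 = -405/56, M_4 = 0.
On [1, 2], S(x) = -6 - 85/28·(x - 1) + 501/56·(x - 1)² - 163/56·(x - 1)³.
With (x - 1) = 3/4: S(7/4) = -16029/3584.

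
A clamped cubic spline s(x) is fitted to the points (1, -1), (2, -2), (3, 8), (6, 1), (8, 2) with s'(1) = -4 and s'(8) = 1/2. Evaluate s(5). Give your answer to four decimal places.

5.9890

Write M_i for s''(x_i). With h_i = 1, 1, 3, 2 and divided differences Δ_i = -1, 10, -7/3, 1/2, the continuity of s' gives the tridiagonal system
  1·M_0 + 4·M_1 + 1·M_2 = 6(Δ_1 - Δ_0) = 66
  1·M_1 + 8·M_2 + 3·M_3 = 6(Δ_2 - Δ_1) = -74
  3·M_2 + 10·M_3 + 2·M_4 = 6(Δ_3 - Δ_2) = 17
Clamped end conditions give two more equations: 2h_0·M_0 + h_0·M_1 = 6(Δ_0 - s'(1)) = 18 and h_3·M_3 + 2h_3·M_4 = 6(s'(8) - Δ_3) = 0.
Hence M_0 = -167/141, M_1 = 2872/141, M_2 = -2015/141, M_3 = 938/141, M_4 = -469/141.
On [3, 6], s(x) = 8 + 1217/141·(x - 3) - 2015/282·(x - 3)² + 2953/2538·(x - 3)³.
With (x - 3) = 2: s(5) = 7600/1269.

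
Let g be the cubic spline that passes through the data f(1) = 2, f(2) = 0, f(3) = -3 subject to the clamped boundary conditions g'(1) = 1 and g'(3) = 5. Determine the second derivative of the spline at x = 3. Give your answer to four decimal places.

27.5000

Let σ_i = g''(x_i). Step sizes h_i = 1, 1; slopes of the chords Δ_i = (y_(i+1) - y_i)/h_i = -2, -3.
  1·σ_0 + 4·σ_1 + 1·σ_2 = 6(Δ_1 - Δ_0) = -6
Clamped end conditions give two more equations: 2h_0·σ_0 + h_0·σ_1 = 6(Δ_0 - g'(1)) = -18 and h_1·σ_1 + 2h_1·σ_2 = 6(g'(3) - Δ_1) = 48.
Solving the tridiagonal system: σ_0 = -11/2, σ_1 = -7, σ_2 = 55/2.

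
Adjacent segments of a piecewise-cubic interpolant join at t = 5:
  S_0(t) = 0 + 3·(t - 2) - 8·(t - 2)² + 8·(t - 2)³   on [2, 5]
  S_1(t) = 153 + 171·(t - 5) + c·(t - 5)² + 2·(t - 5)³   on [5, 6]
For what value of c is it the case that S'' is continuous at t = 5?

64

S_0''(t) = -16 + 48·(t - 2), so S_0''(5) = 128. On the right, S_1''(5) = 2c, so c = 64.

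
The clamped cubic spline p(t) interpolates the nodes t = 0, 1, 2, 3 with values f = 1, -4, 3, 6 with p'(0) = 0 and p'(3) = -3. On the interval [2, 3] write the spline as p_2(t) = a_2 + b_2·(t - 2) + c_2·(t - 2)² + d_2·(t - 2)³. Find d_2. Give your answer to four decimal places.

With M_i denoting the second derivative at x_i, h_i = 1, 1, 1, and Δ_i = (y_(i+1) − y_i)/h_i = -5, 7, 3:
  1·M_0 + 4·M_1 + 1·M_2 = 6(Δ_1 - Δ_0) = 72
  1·M_1 + 4·M_2 + 1·M_3 = 6(Δ_2 - Δ_1) = -24
Clamped end conditions give two more equations: 2h_0·M_0 + h_0·M_1 = 6(Δ_0 - p'(0)) = -30 and h_2·M_2 + 2h_2·M_3 = 6(p'(3) - Δ_2) = -36.
Solving: M_0 = -144/5, M_1 = 138/5, M_2 = -48/5, M_3 = -66/5.
On [2, 3], with p_2(t) = a_2 + b_2·(t - 2) + c_2·(t - 2)² + d_2·(t - 2)³: c_2 = M_2/2 = -24/5, d_2 = (M_3 - M_2)/(6h_2) = -3/5, b_2 = Δ_2 - h_2(2M_2 + M_3)/6 = 42/5.

-0.6000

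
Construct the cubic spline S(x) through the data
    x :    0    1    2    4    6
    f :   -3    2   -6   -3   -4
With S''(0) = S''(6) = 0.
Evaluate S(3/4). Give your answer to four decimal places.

2.0234

With m_i denoting the second derivative at x_i, h_i = 1, 1, 2, 2, and Δ_i = (y_(i+1) − y_i)/h_i = 5, -8, 3/2, -1/2:
  1·m_0 + 4·m_1 + 1·m_2 = 6(Δ_1 - Δ_0) = -78
  1·m_1 + 6·m_2 + 2·m_3 = 6(Δ_2 - Δ_1) = 57
  2·m_2 + 8·m_3 + 2·m_4 = 6(Δ_3 - Δ_2) = -12
Natural end conditions: m_0 = m_4 = 0.
Forward elimination and back-substitution give m_0 = 0, m_1 = -163/7, m_2 = 106/7, m_3 = -37/7, m_4 = 0.
On [0, 1], S(x) = -3 + 373/42·x + 0·x² - 163/42·x³.
With x = 3/4: S(3/4) = 259/128.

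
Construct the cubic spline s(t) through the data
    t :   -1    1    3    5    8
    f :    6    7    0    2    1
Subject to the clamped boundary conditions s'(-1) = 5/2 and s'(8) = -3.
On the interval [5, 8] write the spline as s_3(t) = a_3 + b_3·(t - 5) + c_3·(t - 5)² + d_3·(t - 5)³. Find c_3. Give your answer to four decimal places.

-0.5435

Write M_i for s''(x_i). With h_i = 2, 2, 2, 3 and divided differences Δ_i = 1/2, -7/2, 1, -1/3, the continuity of s' gives the tridiagonal system
  2·M_0 + 8·M_1 + 2·M_2 = 6(Δ_1 - Δ_0) = -24
  2·M_1 + 8·M_2 + 2·M_3 = 6(Δ_2 - Δ_1) = 27
  2·M_2 + 10·M_3 + 3·M_4 = 6(Δ_3 - Δ_2) = -8
Clamped end conditions give two more equations: 2h_0·M_0 + h_0·M_1 = 6(Δ_0 - s'(-1)) = -12 and h_3·M_3 + 2h_3·M_4 = 6(s'(8) - Δ_3) = -16.
Forward elimination and back-substitution give M_0 = -97/92, M_1 = -179/46, M_2 = 425/92, M_3 = -25/23, M_4 = -293/138.
On [5, 8], with s_3(t) = a_3 + b_3·(t - 5) + c_3·(t - 5)² + d_3·(t - 5)³: c_3 = M_3/2 = -25/46, d_3 = (M_4 - M_3)/(6h_3) = -143/2484, b_3 = Δ_3 - h_3(2M_3 + M_4)/6 = 167/92.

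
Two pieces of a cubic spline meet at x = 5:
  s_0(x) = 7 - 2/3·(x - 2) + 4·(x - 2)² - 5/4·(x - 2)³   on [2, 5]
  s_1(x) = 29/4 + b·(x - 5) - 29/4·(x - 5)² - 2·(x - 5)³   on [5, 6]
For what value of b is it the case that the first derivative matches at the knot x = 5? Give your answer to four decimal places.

s_0'(x) = -2/3 + 8·(x - 2) - 15/4·(x - 2)², so s_0'(5) = -125/12. On the right, s_1'(5) = b, so b = -125/12.

-10.4167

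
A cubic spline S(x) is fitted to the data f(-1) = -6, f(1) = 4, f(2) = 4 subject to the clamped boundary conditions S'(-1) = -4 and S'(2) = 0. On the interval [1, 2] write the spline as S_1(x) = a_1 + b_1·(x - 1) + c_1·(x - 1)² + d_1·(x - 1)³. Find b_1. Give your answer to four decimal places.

Let m_i = S''(x_i). Step sizes h_i = 2, 1; slopes of the chords Δ_i = (y_(i+1) - y_i)/h_i = 5, 0.
  2·m_0 + 6·m_1 + 1·m_2 = 6(Δ_1 - Δ_0) = -30
Clamped end conditions give two more equations: 2h_0·m_0 + h_0·m_1 = 6(Δ_0 - S'(-1)) = 54 and h_1·m_1 + 2h_1·m_2 = 6(S'(2) - Δ_1) = 0.
Forward elimination and back-substitution give m_0 = 119/6, m_1 = -38/3, m_2 = 19/3.
On [1, 2], with S_1(x) = a_1 + b_1·(x - 1) + c_1·(x - 1)² + d_1·(x - 1)³: c_1 = m_1/2 = -19/3, d_1 = (m_2 - m_1)/(6h_1) = 19/6, b_1 = Δ_1 - h_1(2m_1 + m_2)/6 = 19/6.

3.1667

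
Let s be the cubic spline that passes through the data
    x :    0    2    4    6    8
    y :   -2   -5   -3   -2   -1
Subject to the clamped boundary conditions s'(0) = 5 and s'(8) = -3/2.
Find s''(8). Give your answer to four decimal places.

Let M_i = s''(x_i). Step sizes h_i = 2, 2, 2, 2; slopes of the chords Δ_i = (y_(i+1) - y_i)/h_i = -3/2, 1, 1/2, 1/2.
  2·M_0 + 8·M_1 + 2·M_2 = 6(Δ_1 - Δ_0) = 15
  2·M_1 + 8·M_2 + 2·M_3 = 6(Δ_2 - Δ_1) = -3
  2·M_2 + 8·M_3 + 2·M_4 = 6(Δ_3 - Δ_2) = 0
Clamped end conditions give two more equations: 2h_0·M_0 + h_0·M_1 = 6(Δ_0 - s'(0)) = -39 and h_3·M_3 + 2h_3·M_4 = 6(s'(8) - Δ_3) = -12.
Forward elimination and back-substitution give M_0 = -701/56, M_1 = 155/28, M_2 = -17/8, M_3 = 41/28, M_4 = -209/56.

-3.7321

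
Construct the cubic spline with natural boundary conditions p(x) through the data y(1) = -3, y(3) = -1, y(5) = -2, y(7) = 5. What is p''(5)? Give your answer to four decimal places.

Let σ_i = p''(x_i). Step sizes h_i = 2, 2, 2; slopes of the chords Δ_i = (y_(i+1) - y_i)/h_i = 1, -1/2, 7/2.
  2·σ_0 + 8·σ_1 + 2·σ_2 = 6(Δ_1 - Δ_0) = -9
  2·σ_1 + 8·σ_2 + 2·σ_3 = 6(Δ_2 - Δ_1) = 24
Natural end conditions: σ_0 = σ_3 = 0.
Hence σ_0 = 0, σ_1 = -2, σ_2 = 7/2, σ_3 = 0.

3.5000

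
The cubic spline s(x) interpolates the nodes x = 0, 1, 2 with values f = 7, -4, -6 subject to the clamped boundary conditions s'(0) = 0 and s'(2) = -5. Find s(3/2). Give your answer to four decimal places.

-5.4375

With σ_i denoting the second derivative at x_i, h_i = 1, 1, and Δ_i = (y_(i+1) − y_i)/h_i = -11, -2:
  1·σ_0 + 4·σ_1 + 1·σ_2 = 6(Δ_1 - Δ_0) = 54
Clamped end conditions give two more equations: 2h_0·σ_0 + h_0·σ_1 = 6(Δ_0 - s'(0)) = -66 and h_1·σ_1 + 2h_1·σ_2 = 6(s'(2) - Δ_1) = -18.
Forward elimination and back-substitution give σ_0 = -49, σ_1 = 32, σ_2 = -25.
On [1, 2], s(x) = -4 - 17/2·(x - 1) + 16·(x - 1)² - 19/2·(x - 1)³.
With (x - 1) = 1/2: s(3/2) = -87/16.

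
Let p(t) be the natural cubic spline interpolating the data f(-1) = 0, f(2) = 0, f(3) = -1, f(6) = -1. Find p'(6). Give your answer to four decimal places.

0.4286

Let m_i = p''(x_i). Step sizes h_i = 3, 1, 3; slopes of the chords Δ_i = (y_(i+1) - y_i)/h_i = 0, -1, 0.
  3·m_0 + 8·m_1 + 1·m_2 = 6(Δ_1 - Δ_0) = -6
  1·m_1 + 8·m_2 + 3·m_3 = 6(Δ_2 - Δ_1) = 6
Natural end conditions: m_0 = m_3 = 0.
Forward elimination and back-substitution give m_0 = 0, m_1 = -6/7, m_2 = 6/7, m_3 = 0.
On [3, 6], p'(t) = b_2 + 2c_2·(t - 3) + 3d_2·(t - 3)² with b_2 = Δ_2 - h_2(2m_2 + m_3)/6 = -6/7, c_2 = m_2/2 = 3/7, d_2 = (m_3 - m_2)/(6h_2) = -1/21. So p'(6) = 3/7.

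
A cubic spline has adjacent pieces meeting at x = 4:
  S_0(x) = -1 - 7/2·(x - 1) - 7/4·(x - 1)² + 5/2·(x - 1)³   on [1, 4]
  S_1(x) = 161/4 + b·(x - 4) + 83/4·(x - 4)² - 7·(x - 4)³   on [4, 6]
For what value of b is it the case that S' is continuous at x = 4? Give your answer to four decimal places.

53.5000

S_0'(x) = -7/2 - 7/2·(x - 1) + 15/2·(x - 1)², so S_0'(4) = 107/2. On the right, S_1'(4) = b, so b = 107/2.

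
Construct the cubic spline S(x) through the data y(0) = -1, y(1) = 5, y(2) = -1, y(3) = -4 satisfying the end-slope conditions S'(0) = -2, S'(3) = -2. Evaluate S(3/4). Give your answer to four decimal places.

Write σ_i for S''(x_i). With h_i = 1, 1, 1 and divided differences Δ_i = 6, -6, -3, the continuity of S' gives the tridiagonal system
  1·σ_0 + 4·σ_1 + 1·σ_2 = 6(Δ_1 - Δ_0) = -72
  1·σ_1 + 4·σ_2 + 1·σ_3 = 6(Δ_2 - Δ_1) = 18
Clamped end conditions give two more equations: 2h_0·σ_0 + h_0·σ_1 = 6(Δ_0 - S'(0)) = 48 and h_2·σ_2 + 2h_2·σ_3 = 6(S'(3) - Δ_2) = 6.
Solving the tridiagonal system: σ_0 = 198/5, σ_1 = -156/5, σ_2 = 66/5, σ_3 = -18/5.
On [0, 1], S(x) = -1 - 2·x + 99/5·x² - 59/5·x³.
With x = 3/4: S(3/4) = 1171/320.

3.6594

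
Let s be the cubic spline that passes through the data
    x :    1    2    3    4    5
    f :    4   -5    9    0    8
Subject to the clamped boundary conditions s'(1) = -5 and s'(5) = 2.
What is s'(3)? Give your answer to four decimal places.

Let m_i = s''(x_i). Step sizes h_i = 1, 1, 1, 1; slopes of the chords Δ_i = (y_(i+1) - y_i)/h_i = -9, 14, -9, 8.
  1·m_0 + 4·m_1 + 1·m_2 = 6(Δ_1 - Δ_0) = 138
  1·m_1 + 4·m_2 + 1·m_3 = 6(Δ_2 - Δ_1) = -138
  1·m_2 + 4·m_3 + 1·m_4 = 6(Δ_3 - Δ_2) = 102
Clamped end conditions give two more equations: 2h_0·m_0 + h_0·m_1 = 6(Δ_0 - s'(1)) = -24 and h_3·m_3 + 2h_3·m_4 = 6(s'(5) - Δ_3) = -36.
Forward elimination and back-substitution give m_0 = -1187/28, m_1 = 851/14, m_2 = -251/4, m_3 = 731/14, m_4 = -1235/28.
On [3, 4], s'(x) = b_2 + 2c_2·(x - 3) + 3d_2·(x - 3)² with b_2 = Δ_2 - h_2(2m_2 + m_3)/6 = 45/14, c_2 = m_2/2 = -251/8, d_2 = (m_3 - m_2)/(6h_2) = 1073/56. So s'(3) = 45/14.

3.2143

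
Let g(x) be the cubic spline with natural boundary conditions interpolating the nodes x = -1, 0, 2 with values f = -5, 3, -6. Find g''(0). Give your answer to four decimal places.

-12.5000

With σ_i denoting the second derivative at x_i, h_i = 1, 2, and Δ_i = (y_(i+1) − y_i)/h_i = 8, -9/2:
  1·σ_0 + 6·σ_1 + 2·σ_2 = 6(Δ_1 - Δ_0) = -75
Natural end conditions: σ_0 = σ_2 = 0.
Hence σ_0 = 0, σ_1 = -25/2, σ_2 = 0.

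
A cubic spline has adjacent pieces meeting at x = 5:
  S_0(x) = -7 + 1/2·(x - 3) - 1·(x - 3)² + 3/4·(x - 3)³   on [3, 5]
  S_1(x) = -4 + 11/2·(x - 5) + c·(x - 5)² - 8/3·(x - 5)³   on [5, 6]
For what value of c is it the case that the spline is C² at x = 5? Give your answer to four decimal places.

S_0''(x) = -2 + 9/2·(x - 3), so S_0''(5) = 7. On the right, S_1''(5) = 2c, so c = 7/2.

3.5000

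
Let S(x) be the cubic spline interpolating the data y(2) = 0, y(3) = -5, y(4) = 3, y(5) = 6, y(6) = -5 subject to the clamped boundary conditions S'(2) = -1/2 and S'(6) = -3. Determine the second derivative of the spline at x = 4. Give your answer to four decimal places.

-7.3750

Write σ_i for S''(x_i). With h_i = 1, 1, 1, 1 and divided differences Δ_i = -5, 8, 3, -11, the continuity of S' gives the tridiagonal system
  1·σ_0 + 4·σ_1 + 1·σ_2 = 6(Δ_1 - Δ_0) = 78
  1·σ_1 + 4·σ_2 + 1·σ_3 = 6(Δ_2 - Δ_1) = -30
  1·σ_2 + 4·σ_3 + 1·σ_4 = 6(Δ_3 - Δ_2) = -84
Clamped end conditions give two more equations: 2h_0·σ_0 + h_0·σ_1 = 6(Δ_0 - S'(2)) = -27 and h_3·σ_3 + 2h_3·σ_4 = 6(S'(6) - Δ_3) = 48.
Solving the tridiagonal system: σ_0 = -221/8, σ_1 = 113/4, σ_2 = -59/8, σ_3 = -115/4, σ_4 = 307/8.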